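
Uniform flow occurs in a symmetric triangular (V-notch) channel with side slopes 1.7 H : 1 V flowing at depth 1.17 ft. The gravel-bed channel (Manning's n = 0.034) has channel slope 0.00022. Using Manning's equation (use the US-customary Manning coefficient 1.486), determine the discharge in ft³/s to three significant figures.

0.956 ft³/s

A = z·y² = 1.7×1.17² = 2.327 ft²
P = 2y√(1+z²) = 2×1.17×√(1+1.7²) = 4.615 ft
R = A/P = 2.327/4.615 = 0.5042 ft
Q = (1.486/n)·A·R^(2/3)·S^(1/2) = (1.486/0.034) × 2.327 × 0.5042^(2/3) × 0.00022^(1/2) = 0.9557 ft³/s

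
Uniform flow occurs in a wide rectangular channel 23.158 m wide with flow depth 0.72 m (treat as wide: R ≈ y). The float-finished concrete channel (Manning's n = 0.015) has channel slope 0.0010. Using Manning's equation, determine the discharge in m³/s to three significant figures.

28.2 m³/s

A = b·y = 23.158 × 0.72 = 16.67 m²
Wide channel: R ≈ y = 0.72 m
Q = (1/n)·A·R^(2/3)·S^(1/2) = (1/0.015) × 16.67 × 0.7200^(2/3) × 0.0010^(1/2) = 28.24 m³/s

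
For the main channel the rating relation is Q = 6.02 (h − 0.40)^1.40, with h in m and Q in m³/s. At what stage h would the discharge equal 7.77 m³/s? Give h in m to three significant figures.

h − h₀ = (Q/C)^(1/b) = (7.77/6.02)^(1/1.40) = 1.200 m
h = 0.40 + 1.200 = 1.600 m

1.60 m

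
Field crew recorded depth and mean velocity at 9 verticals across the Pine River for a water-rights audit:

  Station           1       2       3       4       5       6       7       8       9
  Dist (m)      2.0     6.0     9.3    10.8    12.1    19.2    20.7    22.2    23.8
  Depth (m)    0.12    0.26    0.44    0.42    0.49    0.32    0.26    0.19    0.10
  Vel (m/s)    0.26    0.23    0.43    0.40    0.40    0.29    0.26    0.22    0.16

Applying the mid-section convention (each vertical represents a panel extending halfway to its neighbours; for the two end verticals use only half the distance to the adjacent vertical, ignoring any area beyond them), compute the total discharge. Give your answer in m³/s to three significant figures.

2.37 m³/s

w_1 = (6.0 − 2.0)/2 = 2 m; q_1 = 0.26 × 0.12 × 2 = 0.06240 m³/s
w_2 = (9.3 − 2.0)/2 = 3.65 m; q_2 = 0.23 × 0.26 × 3.65 = 0.2183 m³/s
w_3 = (10.8 − 6.0)/2 = 2.4 m; q_3 = 0.43 × 0.44 × 2.4 = 0.4541 m³/s
w_4 = (12.1 − 9.3)/2 = 1.4 m; q_4 = 0.40 × 0.42 × 1.4 = 0.2352 m³/s
w_5 = (19.2 − 10.8)/2 = 4.2 m; q_5 = 0.40 × 0.49 × 4.2 = 0.8232 m³/s
w_6 = (20.7 − 12.1)/2 = 4.3 m; q_6 = 0.29 × 0.32 × 4.3 = 0.3990 m³/s
w_7 = (22.2 − 19.2)/2 = 1.5 m; q_7 = 0.26 × 0.26 × 1.5 = 0.1014 m³/s
w_8 = (23.8 − 20.7)/2 = 1.55 m; q_8 = 0.22 × 0.19 × 1.55 = 0.06479 m³/s
w_9 = (23.8 − 22.2)/2 = 0.8 m; q_9 = 0.16 × 0.10 × 0.8 = 0.01280 m³/s
Q = Σ qᵢ = 2.371 m³/s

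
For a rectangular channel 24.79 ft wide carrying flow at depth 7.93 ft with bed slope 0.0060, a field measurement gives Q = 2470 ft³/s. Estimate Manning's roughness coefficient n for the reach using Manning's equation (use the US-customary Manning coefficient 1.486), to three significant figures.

A = b·y = 24.79 × 7.93 = 196.6 ft²
P = b + 2y = 24.79 + 2×7.93 = 40.65 ft
R = A/P = 196.6/40.65 = 4.836 ft
n = (1.486/Q)·A·R^(2/3)·S^(1/2) = (1.486/2470) × 196.6 × 2.860 × 0.07746 = 0.02620

0.0262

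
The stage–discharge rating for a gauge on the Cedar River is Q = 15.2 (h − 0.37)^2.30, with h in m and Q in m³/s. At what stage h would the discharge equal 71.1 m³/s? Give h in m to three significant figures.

2.33 m

h − h₀ = (Q/C)^(1/b) = (71.1/15.2)^(1/2.30) = 1.956 m
h = 0.37 + 1.956 = 2.326 m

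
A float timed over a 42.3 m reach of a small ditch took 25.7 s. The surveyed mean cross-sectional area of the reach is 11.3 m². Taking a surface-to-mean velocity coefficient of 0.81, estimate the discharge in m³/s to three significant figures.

v_surface = L / t̄ = 42.3 / 25.7 = 1.646 m/s
v_mean = 0.81 × 1.646 = 1.333 m/s
Q = A × v_mean = 11.3 × 1.333 = 15.07 m³/s

15.1 m³/s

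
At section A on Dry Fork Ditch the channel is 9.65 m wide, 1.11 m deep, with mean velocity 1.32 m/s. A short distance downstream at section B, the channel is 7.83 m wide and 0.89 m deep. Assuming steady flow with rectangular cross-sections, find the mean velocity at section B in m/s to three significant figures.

2.03 m/s

Q = A₁V₁ = (9.65×1.11) × 1.32 = 14.14 m³/s
A₂ = 7.83 × 0.89 = 6.969 m²
V₂ = Q/A₂ = 14.14/6.969 = 2.029 m/s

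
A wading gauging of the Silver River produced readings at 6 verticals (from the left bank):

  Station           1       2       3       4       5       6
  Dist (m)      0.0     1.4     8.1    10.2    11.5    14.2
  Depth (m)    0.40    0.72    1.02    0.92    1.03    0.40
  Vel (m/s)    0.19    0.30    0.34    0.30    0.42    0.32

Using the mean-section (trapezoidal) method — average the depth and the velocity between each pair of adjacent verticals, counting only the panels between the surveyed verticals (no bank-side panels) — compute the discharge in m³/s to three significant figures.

Panel 1-2: Δb = 1.4 m, d̄ = (0.40+0.72)/2 = 0.56, v̄ = (0.19+0.30)/2 = 0.245 → q = 1.4×0.56×0.245 = 0.1921 m³/s
Panel 2-3: Δb = 6.7 m, d̄ = (0.72+1.02)/2 = 0.87, v̄ = (0.30+0.34)/2 = 0.32 → q = 6.7×0.87×0.32 = 1.865 m³/s
Panel 3-4: Δb = 2.1 m, d̄ = (1.02+0.92)/2 = 0.97, v̄ = (0.34+0.30)/2 = 0.32 → q = 2.1×0.97×0.32 = 0.6518 m³/s
Panel 4-5: Δb = 1.3 m, d̄ = (0.92+1.03)/2 = 0.975, v̄ = (0.30+0.42)/2 = 0.36 → q = 1.3×0.975×0.36 = 0.4563 m³/s
Panel 5-6: Δb = 2.7 m, d̄ = (1.03+0.40)/2 = 0.715, v̄ = (0.42+0.32)/2 = 0.37 → q = 2.7×0.715×0.37 = 0.7143 m³/s
Q = Σ q = 3.880 m³/s

3.88 m³/s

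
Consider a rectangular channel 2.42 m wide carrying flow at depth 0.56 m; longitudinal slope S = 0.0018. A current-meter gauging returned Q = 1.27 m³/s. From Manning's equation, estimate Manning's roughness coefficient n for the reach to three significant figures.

0.0239

A = b·y = 2.42 × 0.56 = 1.355 m²
P = b + 2y = 2.42 + 2×0.56 = 3.540 m
R = A/P = 1.355/3.540 = 0.3828 m
n = (1/Q)·A·R^(2/3)·S^(1/2) = (1/1.27) × 1.355 × 0.5272 × 0.04243 = 0.02387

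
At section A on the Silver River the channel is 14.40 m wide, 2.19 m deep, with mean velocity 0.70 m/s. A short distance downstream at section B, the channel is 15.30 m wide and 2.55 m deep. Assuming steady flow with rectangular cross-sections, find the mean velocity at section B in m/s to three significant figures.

Q = A₁V₁ = (14.40×2.19) × 0.70 = 22.08 m³/s
A₂ = 15.30 × 2.55 = 39.02 m²
V₂ = Q/A₂ = 22.08/39.02 = 0.5658 m/s

0.566 m/s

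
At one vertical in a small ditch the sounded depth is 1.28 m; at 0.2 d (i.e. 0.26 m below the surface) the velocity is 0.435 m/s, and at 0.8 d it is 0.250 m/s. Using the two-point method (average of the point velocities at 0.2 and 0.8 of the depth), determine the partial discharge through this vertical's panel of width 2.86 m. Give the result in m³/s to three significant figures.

v̄ = (0.435 + 0.250) / 2 = 0.3425 m/s
q = v̄ × d × w = 0.3425 × 1.28 × 2.86 = 1.254 m³/s

1.25 m³/s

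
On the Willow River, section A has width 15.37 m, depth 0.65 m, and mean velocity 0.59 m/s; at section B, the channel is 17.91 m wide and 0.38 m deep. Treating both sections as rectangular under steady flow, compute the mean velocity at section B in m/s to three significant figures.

Q = A₁V₁ = (15.37×0.65) × 0.59 = 5.894 m³/s
A₂ = 17.91 × 0.38 = 6.806 m²
V₂ = Q/A₂ = 5.894/6.806 = 0.8661 m/s

0.866 m/s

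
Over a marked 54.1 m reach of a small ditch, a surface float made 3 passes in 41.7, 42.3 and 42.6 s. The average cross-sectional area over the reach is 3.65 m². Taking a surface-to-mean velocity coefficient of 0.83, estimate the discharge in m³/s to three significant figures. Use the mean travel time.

3.88 m³/s

t̄ = (41.7 + 42.3 + 42.6) / 3 = 42.2 s
v_surface = L / t̄ = 54.1 / 42.2 = 1.282 m/s
v_mean = 0.83 × 1.282 = 1.064 m/s
Q = A × v_mean = 3.65 × 1.064 = 3.884 m³/s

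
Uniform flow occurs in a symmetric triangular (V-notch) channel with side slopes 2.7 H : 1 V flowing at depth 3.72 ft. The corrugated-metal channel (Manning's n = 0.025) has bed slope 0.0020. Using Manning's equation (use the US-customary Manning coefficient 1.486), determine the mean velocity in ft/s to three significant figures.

A = z·y² = 2.7×3.72² = 37.36 ft²
P = 2y√(1+z²) = 2×3.72×√(1+2.7²) = 21.42 ft
R = A/P = 37.36/21.42 = 1.744 ft
Q = (1.486/n)·A·R^(2/3)·S^(1/2) = (1.486/0.025) × 37.36 × 1.744^(2/3) × 0.0020^(1/2) = 143.9 ft³/s
V = Q/A = 143.9/37.36 = 3.852 ft/s

3.85 ft/s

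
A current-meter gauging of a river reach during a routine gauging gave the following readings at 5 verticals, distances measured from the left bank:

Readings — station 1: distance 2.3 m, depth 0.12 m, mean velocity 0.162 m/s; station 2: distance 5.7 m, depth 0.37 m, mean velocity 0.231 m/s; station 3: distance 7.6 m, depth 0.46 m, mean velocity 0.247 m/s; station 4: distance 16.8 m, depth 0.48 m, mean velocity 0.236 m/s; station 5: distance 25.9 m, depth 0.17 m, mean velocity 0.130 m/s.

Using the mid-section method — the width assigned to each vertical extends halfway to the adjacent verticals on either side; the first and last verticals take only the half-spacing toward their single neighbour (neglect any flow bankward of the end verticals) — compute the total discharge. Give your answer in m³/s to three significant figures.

2.03 m³/s

w_1 = (5.7 − 2.3)/2 = 1.7 m; q_1 = 0.162 × 0.12 × 1.7 = 0.03305 m³/s
w_2 = (7.6 − 2.3)/2 = 2.65 m; q_2 = 0.231 × 0.37 × 2.65 = 0.2265 m³/s
w_3 = (16.8 − 5.7)/2 = 5.55 m; q_3 = 0.247 × 0.46 × 5.55 = 0.6306 m³/s
w_4 = (25.9 − 7.6)/2 = 9.15 m; q_4 = 0.236 × 0.48 × 9.15 = 1.037 m³/s
w_5 = (25.9 − 16.8)/2 = 4.55 m; q_5 = 0.130 × 0.17 × 4.55 = 0.1006 m³/s
Q = Σ qᵢ = 2.027 m³/s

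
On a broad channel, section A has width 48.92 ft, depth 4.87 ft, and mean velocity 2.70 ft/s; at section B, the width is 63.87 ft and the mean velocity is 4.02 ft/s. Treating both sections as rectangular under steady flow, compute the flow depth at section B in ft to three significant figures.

2.51 ft

Q = A₁V₁ = (48.92×4.87) × 2.70 = 643.2 ft³/s
d₂ = Q/(b₂ V₂) = 643.2/(63.87×4.02) = 2.505 ft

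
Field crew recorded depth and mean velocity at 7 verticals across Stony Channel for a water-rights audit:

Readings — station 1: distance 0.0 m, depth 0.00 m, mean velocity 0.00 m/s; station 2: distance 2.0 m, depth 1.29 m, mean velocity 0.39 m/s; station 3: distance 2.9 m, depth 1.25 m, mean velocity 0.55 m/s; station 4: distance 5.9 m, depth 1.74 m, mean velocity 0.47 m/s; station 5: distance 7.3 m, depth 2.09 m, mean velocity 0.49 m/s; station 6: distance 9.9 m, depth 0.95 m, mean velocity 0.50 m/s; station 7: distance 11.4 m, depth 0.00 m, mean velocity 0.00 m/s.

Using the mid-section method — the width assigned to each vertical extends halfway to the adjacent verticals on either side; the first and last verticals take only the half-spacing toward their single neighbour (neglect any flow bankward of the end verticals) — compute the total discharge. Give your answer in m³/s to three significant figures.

6.89 m³/s

w_2 = (2.9 − 0.0)/2 = 1.45 m; q_2 = 0.39 × 1.29 × 1.45 = 0.7295 m³/s
w_3 = (5.9 − 2.0)/2 = 1.95 m; q_3 = 0.55 × 1.25 × 1.95 = 1.341 m³/s
w_4 = (7.3 − 2.9)/2 = 2.2 m; q_4 = 0.47 × 1.74 × 2.2 = 1.799 m³/s
w_5 = (9.9 − 5.9)/2 = 2 m; q_5 = 0.49 × 2.09 × 2 = 2.048 m³/s
w_6 = (11.4 − 7.3)/2 = 2.05 m; q_6 = 0.50 × 0.95 × 2.05 = 0.9738 m³/s
Stations 1, 7 contribute zero (depth or velocity is 0).
Q = Σ qᵢ = 6.891 m³/s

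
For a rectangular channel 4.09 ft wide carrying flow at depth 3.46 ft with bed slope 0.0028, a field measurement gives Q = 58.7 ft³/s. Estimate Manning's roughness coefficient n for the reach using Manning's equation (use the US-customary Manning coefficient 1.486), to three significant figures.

0.0224

A = b·y = 4.09 × 3.46 = 14.15 ft²
P = b + 2y = 4.09 + 2×3.46 = 11.01 ft
R = A/P = 14.15/11.01 = 1.285 ft
n = (1.486/Q)·A·R^(2/3)·S^(1/2) = (1.486/58.7) × 14.15 × 1.182 × 0.05292 = 0.02241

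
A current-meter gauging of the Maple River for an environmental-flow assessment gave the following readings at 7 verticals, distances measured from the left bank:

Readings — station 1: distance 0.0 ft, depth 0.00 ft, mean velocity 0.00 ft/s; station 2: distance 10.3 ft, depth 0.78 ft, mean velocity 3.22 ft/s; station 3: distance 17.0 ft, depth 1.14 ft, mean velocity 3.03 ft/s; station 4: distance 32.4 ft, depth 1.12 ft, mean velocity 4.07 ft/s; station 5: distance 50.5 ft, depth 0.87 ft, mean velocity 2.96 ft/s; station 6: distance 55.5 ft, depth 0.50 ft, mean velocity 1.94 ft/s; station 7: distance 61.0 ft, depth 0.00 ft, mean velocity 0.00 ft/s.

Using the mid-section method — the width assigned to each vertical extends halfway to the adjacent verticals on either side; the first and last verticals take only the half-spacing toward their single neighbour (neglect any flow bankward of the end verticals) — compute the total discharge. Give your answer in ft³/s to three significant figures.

171 ft³/s

w_2 = (17.0 − 0.0)/2 = 8.5 ft; q_2 = 3.22 × 0.78 × 8.5 = 21.35 ft³/s
w_3 = (32.4 − 10.3)/2 = 11.05 ft; q_3 = 3.03 × 1.14 × 11.05 = 38.17 ft³/s
w_4 = (50.5 − 17.0)/2 = 16.75 ft; q_4 = 4.07 × 1.12 × 16.75 = 76.35 ft³/s
w_5 = (55.5 − 32.4)/2 = 11.55 ft; q_5 = 2.96 × 0.87 × 11.55 = 29.74 ft³/s
w_6 = (61.0 − 50.5)/2 = 5.25 ft; q_6 = 1.94 × 0.50 × 5.25 = 5.093 ft³/s
Stations 1, 7 contribute zero (depth or velocity is 0).
Q = Σ qᵢ = 170.7 ft³/s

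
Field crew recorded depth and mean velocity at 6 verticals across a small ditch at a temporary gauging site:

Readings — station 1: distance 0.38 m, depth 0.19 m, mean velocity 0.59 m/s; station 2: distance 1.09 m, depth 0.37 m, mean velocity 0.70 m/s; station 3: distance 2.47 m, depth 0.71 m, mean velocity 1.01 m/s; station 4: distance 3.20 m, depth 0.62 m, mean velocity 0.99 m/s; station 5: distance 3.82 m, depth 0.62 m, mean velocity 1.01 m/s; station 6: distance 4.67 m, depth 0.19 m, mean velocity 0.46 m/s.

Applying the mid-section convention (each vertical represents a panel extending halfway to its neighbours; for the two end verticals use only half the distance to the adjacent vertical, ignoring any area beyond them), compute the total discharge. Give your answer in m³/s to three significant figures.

w_1 = (1.09 − 0.38)/2 = 0.355 m; q_1 = 0.59 × 0.19 × 0.355 = 0.03980 m³/s
w_2 = (2.47 − 0.38)/2 = 1.045 m; q_2 = 0.70 × 0.37 × 1.045 = 0.2707 m³/s
w_3 = (3.20 − 1.09)/2 = 1.055 m; q_3 = 1.01 × 0.71 × 1.055 = 0.7565 m³/s
w_4 = (3.82 − 2.47)/2 = 0.675 m; q_4 = 0.99 × 0.62 × 0.675 = 0.4143 m³/s
w_5 = (4.67 − 3.20)/2 = 0.735 m; q_5 = 1.01 × 0.62 × 0.735 = 0.4603 m³/s
w_6 = (4.67 − 3.82)/2 = 0.425 m; q_6 = 0.46 × 0.19 × 0.425 = 0.03715 m³/s
Q = Σ qᵢ = 1.979 m³/s

1.98 m³/s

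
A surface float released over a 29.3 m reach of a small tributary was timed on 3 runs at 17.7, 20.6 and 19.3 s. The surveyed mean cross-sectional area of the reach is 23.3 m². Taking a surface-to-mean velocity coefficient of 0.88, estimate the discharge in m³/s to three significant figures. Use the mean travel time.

t̄ = (17.7 + 20.6 + 19.3) / 3 = 19.2 s
v_surface = L / t̄ = 29.3 / 19.2 = 1.526 m/s
v_mean = 0.88 × 1.526 = 1.343 m/s
Q = A × v_mean = 23.3 × 1.343 = 31.29 m³/s

31.3 m³/s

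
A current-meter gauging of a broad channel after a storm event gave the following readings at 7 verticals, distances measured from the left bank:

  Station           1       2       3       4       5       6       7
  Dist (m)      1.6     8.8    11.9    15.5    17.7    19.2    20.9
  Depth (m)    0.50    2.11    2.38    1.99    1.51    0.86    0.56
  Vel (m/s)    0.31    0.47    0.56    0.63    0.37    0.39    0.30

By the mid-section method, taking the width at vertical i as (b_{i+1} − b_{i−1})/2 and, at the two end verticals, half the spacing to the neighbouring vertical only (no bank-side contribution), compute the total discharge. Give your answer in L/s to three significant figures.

15500 L/s

w_1 = (8.8 − 1.6)/2 = 3.6 m; q_1 = 0.31 × 0.50 × 3.6 = 0.5580 m³/s
w_2 = (11.9 − 1.6)/2 = 5.15 m; q_2 = 0.47 × 2.11 × 5.15 = 5.107 m³/s
w_3 = (15.5 − 8.8)/2 = 3.35 m; q_3 = 0.56 × 2.38 × 3.35 = 4.465 m³/s
w_4 = (17.7 − 11.9)/2 = 2.9 m; q_4 = 0.63 × 1.99 × 2.9 = 3.636 m³/s
w_5 = (19.2 − 15.5)/2 = 1.85 m; q_5 = 0.37 × 1.51 × 1.85 = 1.034 m³/s
w_6 = (20.9 − 17.7)/2 = 1.6 m; q_6 = 0.39 × 0.86 × 1.6 = 0.5366 m³/s
w_7 = (20.9 − 19.2)/2 = 0.85 m; q_7 = 0.30 × 0.56 × 0.85 = 0.1428 m³/s
Q = Σ qᵢ = 15.48 m³/s
= 15.48 × 1000 = 15480 L/s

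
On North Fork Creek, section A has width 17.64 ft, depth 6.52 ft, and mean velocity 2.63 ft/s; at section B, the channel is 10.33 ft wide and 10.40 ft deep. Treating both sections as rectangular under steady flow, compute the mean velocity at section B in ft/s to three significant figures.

2.82 ft/s

Q = A₁V₁ = (17.64×6.52) × 2.63 = 302.5 ft³/s
A₂ = 10.33 × 10.40 = 107.4 ft²
V₂ = Q/A₂ = 302.5/107.4 = 2.816 ft/s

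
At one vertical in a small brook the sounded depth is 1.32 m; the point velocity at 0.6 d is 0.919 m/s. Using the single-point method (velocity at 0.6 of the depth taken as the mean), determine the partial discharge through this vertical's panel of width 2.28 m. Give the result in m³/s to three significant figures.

v̄ = v₀.₆ = 0.919 m/s
q = v̄ × d × w = 0.9190 × 1.32 × 2.28 = 2.766 m³/s

2.77 m³/s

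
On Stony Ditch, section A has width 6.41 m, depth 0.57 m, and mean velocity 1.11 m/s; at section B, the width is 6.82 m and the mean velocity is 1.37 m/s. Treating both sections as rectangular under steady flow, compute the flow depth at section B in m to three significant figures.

Q = A₁V₁ = (6.41×0.57) × 1.11 = 4.056 m³/s
d₂ = Q/(b₂ V₂) = 4.056/(6.82×1.37) = 0.4341 m

0.434 m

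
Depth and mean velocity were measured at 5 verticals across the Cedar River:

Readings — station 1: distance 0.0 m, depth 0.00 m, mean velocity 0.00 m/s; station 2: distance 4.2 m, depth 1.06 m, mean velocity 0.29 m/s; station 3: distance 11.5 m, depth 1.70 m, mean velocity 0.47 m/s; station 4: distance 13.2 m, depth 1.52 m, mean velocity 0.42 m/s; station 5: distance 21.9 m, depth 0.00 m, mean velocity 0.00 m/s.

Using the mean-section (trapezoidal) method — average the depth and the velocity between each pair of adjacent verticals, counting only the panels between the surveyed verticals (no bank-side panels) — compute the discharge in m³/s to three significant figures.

6.76 m³/s

Panel 1-2: Δb = 4.2 m, d̄ = (0.00+1.06)/2 = 0.53, v̄ = (0.00+0.29)/2 = 0.145 → q = 4.2×0.53×0.145 = 0.3228 m³/s
Panel 2-3: Δb = 7.3 m, d̄ = (1.06+1.70)/2 = 1.38, v̄ = (0.29+0.47)/2 = 0.38 → q = 7.3×1.38×0.38 = 3.828 m³/s
Panel 3-4: Δb = 1.7 m, d̄ = (1.70+1.52)/2 = 1.61, v̄ = (0.47+0.42)/2 = 0.445 → q = 1.7×1.61×0.445 = 1.218 m³/s
Panel 4-5: Δb = 8.7 m, d̄ = (1.52+0.00)/2 = 0.76, v̄ = (0.42+0.00)/2 = 0.21 → q = 8.7×0.76×0.21 = 1.389 m³/s
Q = Σ q = 6.757 m³/s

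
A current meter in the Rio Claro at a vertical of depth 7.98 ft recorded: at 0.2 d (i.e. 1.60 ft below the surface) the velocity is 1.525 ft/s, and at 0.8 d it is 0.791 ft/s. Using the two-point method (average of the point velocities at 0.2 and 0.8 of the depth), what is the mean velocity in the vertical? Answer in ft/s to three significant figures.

v̄ = (1.525 + 0.791) / 2 = 1.158 ft/s

1.16 ft/s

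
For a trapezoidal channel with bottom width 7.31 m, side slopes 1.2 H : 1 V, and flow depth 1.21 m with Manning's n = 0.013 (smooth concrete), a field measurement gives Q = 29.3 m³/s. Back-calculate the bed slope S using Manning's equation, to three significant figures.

A = (b + z·y)·y = (7.31 + 1.2×1.21)×1.21 = 10.60 m²
P = b + 2y√(1+z²) = 7.31 + 2×1.21×√(1+1.2²) = 11.09 m
R = A/P = 10.60/11.09 = 0.9560 m
S = (Q·n / (1·A·R^(2/3)))² = (29.3×0.013 / (1×10.60×0.9704))² = 0.001371

0.00137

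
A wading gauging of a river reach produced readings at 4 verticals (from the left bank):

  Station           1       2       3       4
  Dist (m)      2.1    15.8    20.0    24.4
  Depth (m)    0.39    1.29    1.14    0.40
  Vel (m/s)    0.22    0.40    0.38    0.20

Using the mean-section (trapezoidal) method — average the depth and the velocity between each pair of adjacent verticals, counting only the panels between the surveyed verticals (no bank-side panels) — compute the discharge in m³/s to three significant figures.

6.54 m³/s

Panel 1-2: Δb = 13.7 m, d̄ = (0.39+1.29)/2 = 0.84, v̄ = (0.22+0.40)/2 = 0.31 → q = 13.7×0.84×0.31 = 3.567 m³/s
Panel 2-3: Δb = 4.2 m, d̄ = (1.29+1.14)/2 = 1.215, v̄ = (0.40+0.38)/2 = 0.39 → q = 4.2×1.215×0.39 = 1.990 m³/s
Panel 3-4: Δb = 4.4 m, d̄ = (1.14+0.40)/2 = 0.77, v̄ = (0.38+0.20)/2 = 0.29 → q = 4.4×0.77×0.29 = 0.9825 m³/s
Q = Σ q = 6.540 m³/s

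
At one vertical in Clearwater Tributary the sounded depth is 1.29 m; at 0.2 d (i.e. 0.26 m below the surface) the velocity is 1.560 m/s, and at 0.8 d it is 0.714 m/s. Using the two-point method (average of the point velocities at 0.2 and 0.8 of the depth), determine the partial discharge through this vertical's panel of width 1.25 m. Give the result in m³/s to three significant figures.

v̄ = (1.560 + 0.714) / 2 = 1.137 m/s
q = v̄ × d × w = 1.137 × 1.29 × 1.25 = 1.833 m³/s

1.83 m³/s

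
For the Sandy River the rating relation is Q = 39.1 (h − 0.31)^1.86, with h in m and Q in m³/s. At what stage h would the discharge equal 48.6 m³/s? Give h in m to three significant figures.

1.43 m

h − h₀ = (Q/C)^(1/b) = (48.6/39.1)^(1/1.86) = 1.124 m
h = 0.31 + 1.124 = 1.434 m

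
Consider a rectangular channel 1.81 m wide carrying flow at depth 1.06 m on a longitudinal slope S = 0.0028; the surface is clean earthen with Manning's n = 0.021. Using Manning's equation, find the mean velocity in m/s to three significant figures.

A = b·y = 1.81 × 1.06 = 1.919 m²
P = b + 2y = 1.81 + 2×1.06 = 3.930 m
R = A/P = 1.919/3.930 = 0.4882 m
Q = (1/n)·A·R^(2/3)·S^(1/2) = (1/0.021) × 1.919 × 0.4882^(2/3) × 0.0028^(1/2) = 2.997 m³/s
V = Q/A = 2.997/1.919 = 1.562 m/s

1.56 m/s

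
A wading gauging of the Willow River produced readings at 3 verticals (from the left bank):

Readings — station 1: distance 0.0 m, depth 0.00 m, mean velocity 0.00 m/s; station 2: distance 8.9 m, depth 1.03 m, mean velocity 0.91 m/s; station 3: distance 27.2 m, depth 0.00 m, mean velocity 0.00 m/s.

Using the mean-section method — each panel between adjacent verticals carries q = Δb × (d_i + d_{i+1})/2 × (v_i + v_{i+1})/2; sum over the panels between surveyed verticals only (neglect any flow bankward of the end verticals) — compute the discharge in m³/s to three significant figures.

Panel 1-2: Δb = 8.9 m, d̄ = (0.00+1.03)/2 = 0.515, v̄ = (0.00+0.91)/2 = 0.455 → q = 8.9×0.515×0.455 = 2.085 m³/s
Panel 2-3: Δb = 18.3 m, d̄ = (1.03+0.00)/2 = 0.515, v̄ = (0.91+0.00)/2 = 0.455 → q = 18.3×0.515×0.455 = 4.288 m³/s
Q = Σ q = 6.374 m³/s

6.37 m³/s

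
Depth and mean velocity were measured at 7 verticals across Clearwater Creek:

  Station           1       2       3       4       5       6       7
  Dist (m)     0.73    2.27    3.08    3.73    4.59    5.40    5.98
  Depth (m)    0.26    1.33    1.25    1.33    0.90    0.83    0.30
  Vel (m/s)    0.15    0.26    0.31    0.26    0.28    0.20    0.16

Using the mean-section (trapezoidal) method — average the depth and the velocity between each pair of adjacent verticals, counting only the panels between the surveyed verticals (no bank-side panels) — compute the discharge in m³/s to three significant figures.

Panel 1-2: Δb = 1.54 m, d̄ = (0.26+1.33)/2 = 0.795, v̄ = (0.15+0.26)/2 = 0.205 → q = 1.54×0.795×0.205 = 0.2510 m³/s
Panel 2-3: Δb = 0.81 m, d̄ = (1.33+1.25)/2 = 1.29, v̄ = (0.26+0.31)/2 = 0.285 → q = 0.81×1.29×0.285 = 0.2978 m³/s
Panel 3-4: Δb = 0.65 m, d̄ = (1.25+1.33)/2 = 1.29, v̄ = (0.31+0.26)/2 = 0.285 → q = 0.65×1.29×0.285 = 0.2390 m³/s
Panel 4-5: Δb = 0.86 m, d̄ = (1.33+0.90)/2 = 1.115, v̄ = (0.26+0.28)/2 = 0.27 → q = 0.86×1.115×0.27 = 0.2589 m³/s
Panel 5-6: Δb = 0.81 m, d̄ = (0.90+0.83)/2 = 0.865, v̄ = (0.28+0.20)/2 = 0.24 → q = 0.81×0.865×0.24 = 0.1682 m³/s
Panel 6-7: Δb = 0.58 m, d̄ = (0.83+0.30)/2 = 0.565, v̄ = (0.20+0.16)/2 = 0.18 → q = 0.58×0.565×0.18 = 0.05899 m³/s
Q = Σ q = 1.274 m³/s

1.27 m³/s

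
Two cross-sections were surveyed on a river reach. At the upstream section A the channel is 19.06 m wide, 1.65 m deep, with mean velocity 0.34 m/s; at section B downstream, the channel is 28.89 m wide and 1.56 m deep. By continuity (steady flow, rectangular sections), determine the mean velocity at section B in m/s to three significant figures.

Q = A₁V₁ = (19.06×1.65) × 0.34 = 10.69 m³/s
A₂ = 28.89 × 1.56 = 45.07 m²
V₂ = Q/A₂ = 10.69/45.07 = 0.2373 m/s

0.237 m/s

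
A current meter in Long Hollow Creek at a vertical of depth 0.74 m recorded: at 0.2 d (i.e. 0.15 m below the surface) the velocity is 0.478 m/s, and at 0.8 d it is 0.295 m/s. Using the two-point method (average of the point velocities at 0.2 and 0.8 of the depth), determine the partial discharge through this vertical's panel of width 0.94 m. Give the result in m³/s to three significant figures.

0.269 m³/s

v̄ = (0.478 + 0.295) / 2 = 0.3865 m/s
q = v̄ × d × w = 0.3865 × 0.74 × 0.94 = 0.2688 m³/s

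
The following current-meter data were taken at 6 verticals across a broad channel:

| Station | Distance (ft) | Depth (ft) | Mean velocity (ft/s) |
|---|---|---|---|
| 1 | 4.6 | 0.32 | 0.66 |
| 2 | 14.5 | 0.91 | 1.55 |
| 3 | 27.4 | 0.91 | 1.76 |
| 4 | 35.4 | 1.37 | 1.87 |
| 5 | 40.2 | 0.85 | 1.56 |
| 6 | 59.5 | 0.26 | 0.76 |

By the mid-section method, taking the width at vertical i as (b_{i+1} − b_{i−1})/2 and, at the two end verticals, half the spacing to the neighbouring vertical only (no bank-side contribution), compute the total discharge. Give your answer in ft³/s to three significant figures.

68.1 ft³/s

w_1 = (14.5 − 4.6)/2 = 4.95 ft; q_1 = 0.66 × 0.32 × 4.95 = 1.045 ft³/s
w_2 = (27.4 − 4.6)/2 = 11.4 ft; q_2 = 1.55 × 0.91 × 11.4 = 16.08 ft³/s
w_3 = (35.4 − 14.5)/2 = 10.45 ft; q_3 = 1.76 × 0.91 × 10.45 = 16.74 ft³/s
w_4 = (40.2 − 27.4)/2 = 6.4 ft; q_4 = 1.87 × 1.37 × 6.4 = 16.40 ft³/s
w_5 = (59.5 − 35.4)/2 = 12.05 ft; q_5 = 1.56 × 0.85 × 12.05 = 15.98 ft³/s
w_6 = (59.5 − 40.2)/2 = 9.65 ft; q_6 = 0.76 × 0.26 × 9.65 = 1.907 ft³/s
Q = Σ qᵢ = 68.14 ft³/s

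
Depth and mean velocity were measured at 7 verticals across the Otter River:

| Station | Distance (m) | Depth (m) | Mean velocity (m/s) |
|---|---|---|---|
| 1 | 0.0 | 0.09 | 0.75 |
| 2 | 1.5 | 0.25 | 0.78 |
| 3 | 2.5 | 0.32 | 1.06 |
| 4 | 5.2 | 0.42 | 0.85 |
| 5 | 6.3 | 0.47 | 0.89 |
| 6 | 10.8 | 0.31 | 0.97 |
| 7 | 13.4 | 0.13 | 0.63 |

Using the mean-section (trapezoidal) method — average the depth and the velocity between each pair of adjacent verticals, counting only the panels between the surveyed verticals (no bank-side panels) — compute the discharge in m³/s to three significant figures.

Panel 1-2: Δb = 1.5 m, d̄ = (0.09+0.25)/2 = 0.17, v̄ = (0.75+0.78)/2 = 0.765 → q = 1.5×0.17×0.765 = 0.1951 m³/s
Panel 2-3: Δb = 1 m, d̄ = (0.25+0.32)/2 = 0.285, v̄ = (0.78+1.06)/2 = 0.92 → q = 1×0.285×0.92 = 0.2622 m³/s
Panel 3-4: Δb = 2.7 m, d̄ = (0.32+0.42)/2 = 0.37, v̄ = (1.06+0.85)/2 = 0.955 → q = 2.7×0.37×0.955 = 0.9540 m³/s
Panel 4-5: Δb = 1.1 m, d̄ = (0.42+0.47)/2 = 0.445, v̄ = (0.85+0.89)/2 = 0.87 → q = 1.1×0.445×0.87 = 0.4259 m³/s
Panel 5-6: Δb = 4.5 m, d̄ = (0.47+0.31)/2 = 0.39, v̄ = (0.89+0.97)/2 = 0.93 → q = 4.5×0.39×0.93 = 1.632 m³/s
Panel 6-7: Δb = 2.6 m, d̄ = (0.31+0.13)/2 = 0.22, v̄ = (0.97+0.63)/2 = 0.8 → q = 2.6×0.22×0.8 = 0.4576 m³/s
Q = Σ q = 3.927 m³/s

3.93 m³/s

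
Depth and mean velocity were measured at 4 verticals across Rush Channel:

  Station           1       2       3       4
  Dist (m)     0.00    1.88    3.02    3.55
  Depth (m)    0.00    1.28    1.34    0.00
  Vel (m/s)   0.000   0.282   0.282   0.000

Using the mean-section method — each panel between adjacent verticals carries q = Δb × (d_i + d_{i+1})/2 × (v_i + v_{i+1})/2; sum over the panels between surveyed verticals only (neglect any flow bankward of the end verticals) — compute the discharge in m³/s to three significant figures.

Panel 1-2: Δb = 1.88 m, d̄ = (0.00+1.28)/2 = 0.64, v̄ = (0.000+0.282)/2 = 0.141 → q = 1.88×0.64×0.141 = 0.1697 m³/s
Panel 2-3: Δb = 1.14 m, d̄ = (1.28+1.34)/2 = 1.31, v̄ = (0.282+0.282)/2 = 0.282 → q = 1.14×1.31×0.282 = 0.4211 m³/s
Panel 3-4: Δb = 0.53 m, d̄ = (1.34+0.00)/2 = 0.67, v̄ = (0.282+0.000)/2 = 0.141 → q = 0.53×0.67×0.141 = 0.05007 m³/s
Q = Σ q = 0.6409 m³/s

0.641 m³/s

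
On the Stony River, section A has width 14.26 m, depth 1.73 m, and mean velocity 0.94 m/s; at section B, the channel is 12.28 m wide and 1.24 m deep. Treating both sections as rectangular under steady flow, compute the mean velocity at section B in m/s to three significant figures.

1.52 m/s

Q = A₁V₁ = (14.26×1.73) × 0.94 = 23.19 m³/s
A₂ = 12.28 × 1.24 = 15.23 m²
V₂ = Q/A₂ = 23.19/15.23 = 1.523 m/s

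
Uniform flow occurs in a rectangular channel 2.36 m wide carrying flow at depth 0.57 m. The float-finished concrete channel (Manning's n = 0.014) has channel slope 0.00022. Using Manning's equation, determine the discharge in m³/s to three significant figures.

0.753 m³/s

A = b·y = 2.36 × 0.57 = 1.345 m²
P = b + 2y = 2.36 + 2×0.57 = 3.500 m
R = A/P = 1.345/3.500 = 0.3843 m
Q = (1/n)·A·R^(2/3)·S^(1/2) = (1/0.014) × 1.345 × 0.3843^(2/3) × 0.00022^(1/2) = 0.7534 m³/s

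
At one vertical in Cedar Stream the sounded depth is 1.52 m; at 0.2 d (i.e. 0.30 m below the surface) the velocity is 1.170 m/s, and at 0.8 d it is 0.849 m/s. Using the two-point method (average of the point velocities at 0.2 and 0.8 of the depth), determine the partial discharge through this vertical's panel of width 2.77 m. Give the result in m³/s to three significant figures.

v̄ = (1.170 + 0.849) / 2 = 1.010 m/s
q = v̄ × d × w = 1.010 × 1.52 × 2.77 = 4.250 m³/s

4.25 m³/s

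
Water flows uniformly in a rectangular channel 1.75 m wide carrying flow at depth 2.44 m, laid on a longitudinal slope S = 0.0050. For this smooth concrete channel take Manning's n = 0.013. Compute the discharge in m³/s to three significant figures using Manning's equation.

17.3 m³/s

A = b·y = 1.75 × 2.44 = 4.270 m²
P = b + 2y = 1.75 + 2×2.44 = 6.630 m
R = A/P = 4.270/6.630 = 0.6440 m
Q = (1/n)·A·R^(2/3)·S^(1/2) = (1/0.013) × 4.270 × 0.6440^(2/3) × 0.0050^(1/2) = 17.32 m³/s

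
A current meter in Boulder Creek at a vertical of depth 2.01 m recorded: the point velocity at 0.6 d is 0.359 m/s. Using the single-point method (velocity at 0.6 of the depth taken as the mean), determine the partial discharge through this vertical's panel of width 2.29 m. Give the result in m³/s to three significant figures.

v̄ = v₀.₆ = 0.359 m/s
q = v̄ × d × w = 0.3590 × 2.01 × 2.29 = 1.652 m³/s

1.65 m³/s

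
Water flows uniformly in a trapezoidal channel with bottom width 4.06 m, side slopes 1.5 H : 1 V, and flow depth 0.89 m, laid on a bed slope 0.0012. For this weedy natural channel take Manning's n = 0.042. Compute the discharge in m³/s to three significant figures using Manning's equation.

A = (b + z·y)·y = (4.06 + 1.5×0.89)×0.89 = 4.802 m²
P = b + 2y√(1+z²) = 4.06 + 2×0.89×√(1+1.5²) = 7.269 m
R = A/P = 4.802/7.269 = 0.6606 m
Q = (1/n)·A·R^(2/3)·S^(1/2) = (1/0.042) × 4.802 × 0.6606^(2/3) × 0.0012^(1/2) = 3.004 m³/s

3.00 m³/s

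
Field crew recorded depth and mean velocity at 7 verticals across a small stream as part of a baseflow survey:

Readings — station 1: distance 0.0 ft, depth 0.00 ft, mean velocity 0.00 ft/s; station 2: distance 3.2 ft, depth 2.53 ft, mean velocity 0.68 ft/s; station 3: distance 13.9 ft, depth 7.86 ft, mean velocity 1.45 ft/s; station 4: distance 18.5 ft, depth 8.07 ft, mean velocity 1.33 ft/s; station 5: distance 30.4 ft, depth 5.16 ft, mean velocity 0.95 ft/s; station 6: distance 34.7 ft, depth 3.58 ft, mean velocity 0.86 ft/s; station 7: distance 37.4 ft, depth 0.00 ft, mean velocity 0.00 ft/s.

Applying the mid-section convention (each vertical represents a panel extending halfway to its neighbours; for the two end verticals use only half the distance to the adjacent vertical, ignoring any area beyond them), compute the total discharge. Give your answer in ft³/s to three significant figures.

w_2 = (13.9 − 0.0)/2 = 6.95 ft; q_2 = 0.68 × 2.53 × 6.95 = 11.96 ft³/s
w_3 = (18.5 − 3.2)/2 = 7.65 ft; q_3 = 1.45 × 7.86 × 7.65 = 87.19 ft³/s
w_4 = (30.4 − 13.9)/2 = 8.25 ft; q_4 = 1.33 × 8.07 × 8.25 = 88.55 ft³/s
w_5 = (34.7 − 18.5)/2 = 8.1 ft; q_5 = 0.95 × 5.16 × 8.1 = 39.71 ft³/s
w_6 = (37.4 − 30.4)/2 = 3.5 ft; q_6 = 0.86 × 3.58 × 3.5 = 10.78 ft³/s
Stations 1, 7 contribute zero (depth or velocity is 0).
Q = Σ qᵢ = 238.2 ft³/s

238 ft³/s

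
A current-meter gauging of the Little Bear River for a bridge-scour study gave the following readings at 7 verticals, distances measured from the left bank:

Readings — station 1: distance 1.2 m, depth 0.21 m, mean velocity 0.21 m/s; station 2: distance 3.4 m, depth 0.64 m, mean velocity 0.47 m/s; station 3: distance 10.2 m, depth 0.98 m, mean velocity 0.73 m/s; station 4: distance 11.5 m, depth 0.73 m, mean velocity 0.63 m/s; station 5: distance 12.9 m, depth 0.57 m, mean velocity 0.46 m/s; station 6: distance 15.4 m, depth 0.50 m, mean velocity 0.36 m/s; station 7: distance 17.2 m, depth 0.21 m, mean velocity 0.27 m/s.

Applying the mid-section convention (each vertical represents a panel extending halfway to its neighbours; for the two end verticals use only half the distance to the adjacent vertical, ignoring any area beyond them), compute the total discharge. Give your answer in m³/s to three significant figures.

5.87 m³/s

w_1 = (3.4 − 1.2)/2 = 1.1 m; q_1 = 0.21 × 0.21 × 1.1 = 0.04851 m³/s
w_2 = (10.2 − 1.2)/2 = 4.5 m; q_2 = 0.47 × 0.64 × 4.5 = 1.354 m³/s
w_3 = (11.5 − 3.4)/2 = 4.05 m; q_3 = 0.73 × 0.98 × 4.05 = 2.897 m³/s
w_4 = (12.9 − 10.2)/2 = 1.35 m; q_4 = 0.63 × 0.73 × 1.35 = 0.6209 m³/s
w_5 = (15.4 − 11.5)/2 = 1.95 m; q_5 = 0.46 × 0.57 × 1.95 = 0.5113 m³/s
w_6 = (17.2 − 12.9)/2 = 2.15 m; q_6 = 0.36 × 0.50 × 2.15 = 0.3870 m³/s
w_7 = (17.2 − 15.4)/2 = 0.9 m; q_7 = 0.27 × 0.21 × 0.9 = 0.05103 m³/s
Q = Σ qᵢ = 5.870 m³/s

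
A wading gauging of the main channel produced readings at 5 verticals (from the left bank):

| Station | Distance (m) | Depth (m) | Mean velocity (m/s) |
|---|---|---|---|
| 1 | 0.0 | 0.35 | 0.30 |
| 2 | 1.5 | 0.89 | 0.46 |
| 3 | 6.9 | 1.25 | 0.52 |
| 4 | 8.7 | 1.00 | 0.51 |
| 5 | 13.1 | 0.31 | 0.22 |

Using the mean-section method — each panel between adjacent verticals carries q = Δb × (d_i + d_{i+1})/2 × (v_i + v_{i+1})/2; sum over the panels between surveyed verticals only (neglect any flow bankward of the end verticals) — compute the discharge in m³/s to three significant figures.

5.28 m³/s

Panel 1-2: Δb = 1.5 m, d̄ = (0.35+0.89)/2 = 0.62, v̄ = (0.30+0.46)/2 = 0.38 → q = 1.5×0.62×0.38 = 0.3534 m³/s
Panel 2-3: Δb = 5.4 m, d̄ = (0.89+1.25)/2 = 1.07, v̄ = (0.46+0.52)/2 = 0.49 → q = 5.4×1.07×0.49 = 2.831 m³/s
Panel 3-4: Δb = 1.8 m, d̄ = (1.25+1.00)/2 = 1.125, v̄ = (0.52+0.51)/2 = 0.515 → q = 1.8×1.125×0.515 = 1.043 m³/s
Panel 4-5: Δb = 4.4 m, d̄ = (1.00+0.31)/2 = 0.655, v̄ = (0.51+0.22)/2 = 0.365 → q = 4.4×0.655×0.365 = 1.052 m³/s
Q = Σ q = 5.279 m³/s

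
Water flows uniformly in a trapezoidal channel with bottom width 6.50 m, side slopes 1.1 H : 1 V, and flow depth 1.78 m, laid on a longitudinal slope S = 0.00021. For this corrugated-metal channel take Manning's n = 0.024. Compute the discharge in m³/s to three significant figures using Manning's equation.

A = (b + z·y)·y = (6.50 + 1.1×1.78)×1.78 = 15.06 m²
P = b + 2y√(1+z²) = 6.50 + 2×1.78×√(1+1.1²) = 11.79 m
R = A/P = 15.06/11.79 = 1.277 m
Q = (1/n)·A·R^(2/3)·S^(1/2) = (1/0.024) × 15.06 × 1.277^(2/3) × 0.00021^(1/2) = 10.70 m³/s

10.7 m³/s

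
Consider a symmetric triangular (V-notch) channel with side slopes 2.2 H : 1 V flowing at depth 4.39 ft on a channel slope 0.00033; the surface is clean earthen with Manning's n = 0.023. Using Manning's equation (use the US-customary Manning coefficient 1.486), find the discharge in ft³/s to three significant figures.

78.9 ft³/s

A = z·y² = 2.2×4.39² = 42.40 ft²
P = 2y√(1+z²) = 2×4.39×√(1+2.2²) = 21.22 ft
R = A/P = 42.40/21.22 = 1.998 ft
Q = (1.486/n)·A·R^(2/3)·S^(1/2) = (1.486/0.023) × 42.40 × 1.998^(2/3) × 0.00033^(1/2) = 78.95 ft³/s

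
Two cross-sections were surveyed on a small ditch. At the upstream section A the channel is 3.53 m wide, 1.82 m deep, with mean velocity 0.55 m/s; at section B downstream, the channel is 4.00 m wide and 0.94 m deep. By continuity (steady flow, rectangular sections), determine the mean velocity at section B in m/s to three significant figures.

0.940 m/s

Q = A₁V₁ = (3.53×1.82) × 0.55 = 3.534 m³/s
A₂ = 4.00 × 0.94 = 3.760 m²
V₂ = Q/A₂ = 3.534/3.760 = 0.9398 m/s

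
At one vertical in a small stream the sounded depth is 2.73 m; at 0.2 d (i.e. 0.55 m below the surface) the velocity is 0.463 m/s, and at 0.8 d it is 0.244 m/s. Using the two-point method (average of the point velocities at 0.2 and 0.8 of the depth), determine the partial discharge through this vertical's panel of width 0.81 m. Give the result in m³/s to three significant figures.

v̄ = (0.463 + 0.244) / 2 = 0.3535 m/s
q = v̄ × d × w = 0.3535 × 2.73 × 0.81 = 0.7817 m³/s

0.782 m³/s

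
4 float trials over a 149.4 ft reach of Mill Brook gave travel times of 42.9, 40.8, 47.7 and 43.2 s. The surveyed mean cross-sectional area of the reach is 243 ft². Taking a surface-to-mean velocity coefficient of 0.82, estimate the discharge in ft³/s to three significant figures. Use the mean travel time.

t̄ = (42.9 + 40.8 + 47.7 + 43.2) / 4 = 43.65 s
v_surface = L / t̄ = 149.4 / 43.65 = 3.423 ft/s
v_mean = 0.82 × 3.423 = 2.807 ft/s
Q = A × v_mean = 243 × 2.807 = 682.0 ft³/s

682 ft³/s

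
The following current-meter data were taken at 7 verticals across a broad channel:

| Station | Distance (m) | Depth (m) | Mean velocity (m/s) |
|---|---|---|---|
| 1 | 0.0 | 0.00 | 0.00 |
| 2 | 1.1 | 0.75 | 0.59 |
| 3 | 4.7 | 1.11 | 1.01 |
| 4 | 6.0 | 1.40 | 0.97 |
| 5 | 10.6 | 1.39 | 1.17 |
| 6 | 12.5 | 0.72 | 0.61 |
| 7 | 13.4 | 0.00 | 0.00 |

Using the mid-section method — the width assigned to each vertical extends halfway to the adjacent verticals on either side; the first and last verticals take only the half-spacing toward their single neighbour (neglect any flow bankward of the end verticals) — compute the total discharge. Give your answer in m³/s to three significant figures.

w_2 = (4.7 − 0.0)/2 = 2.35 m; q_2 = 0.59 × 0.75 × 2.35 = 1.040 m³/s
w_3 = (6.0 − 1.1)/2 = 2.45 m; q_3 = 1.01 × 1.11 × 2.45 = 2.747 m³/s
w_4 = (10.6 − 4.7)/2 = 2.95 m; q_4 = 0.97 × 1.40 × 2.95 = 4.006 m³/s
w_5 = (12.5 − 6.0)/2 = 3.25 m; q_5 = 1.17 × 1.39 × 3.25 = 5.285 m³/s
w_6 = (13.4 − 10.6)/2 = 1.4 m; q_6 = 0.61 × 0.72 × 1.4 = 0.6149 m³/s
Stations 1, 7 contribute zero (depth or velocity is 0).
Q = Σ qᵢ = 13.69 m³/s

13.7 m³/s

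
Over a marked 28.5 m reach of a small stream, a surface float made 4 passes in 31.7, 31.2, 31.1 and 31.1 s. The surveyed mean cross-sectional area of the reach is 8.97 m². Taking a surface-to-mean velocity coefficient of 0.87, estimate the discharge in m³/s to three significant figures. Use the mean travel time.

t̄ = (31.7 + 31.2 + 31.1 + 31.1) / 4 = 31.275 s
v_surface = L / t̄ = 28.5 / 31.275 = 0.9113 m/s
v_mean = 0.87 × 0.9113 = 0.7928 m/s
Q = A × v_mean = 8.97 × 0.7928 = 7.111 m³/s

7.11 m³/s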